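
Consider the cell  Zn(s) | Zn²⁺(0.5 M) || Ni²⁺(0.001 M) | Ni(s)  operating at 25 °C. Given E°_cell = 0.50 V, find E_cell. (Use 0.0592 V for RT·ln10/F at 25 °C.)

Balancing electrons gives n = 2; the reaction quotient is Q = [Zn²⁺]/[Ni²⁺] = 500.
At 25 °C, E = E° − (0.0592/n) log Q = 0.50 − (0.0592/2)(2.699) = 0.500 − 0.080 = 0.420 V.

0.420 V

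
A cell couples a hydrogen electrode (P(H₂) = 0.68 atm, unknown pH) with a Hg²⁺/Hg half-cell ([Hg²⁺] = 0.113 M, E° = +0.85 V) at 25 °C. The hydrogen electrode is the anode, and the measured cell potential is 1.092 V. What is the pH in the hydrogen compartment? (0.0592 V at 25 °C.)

E°_cell = 0.85 V and n = 2.
log Q = n(E° − E)/0.0592 = 2×(0.85 − 1.092)/0.0592 = -8.176.
With Q = [H⁺]^2 / ([Hg²⁺]·P(H₂)), solving for [H⁺] gives log[H⁺] = -4.645, so pH = 4.65.

pH = 4.65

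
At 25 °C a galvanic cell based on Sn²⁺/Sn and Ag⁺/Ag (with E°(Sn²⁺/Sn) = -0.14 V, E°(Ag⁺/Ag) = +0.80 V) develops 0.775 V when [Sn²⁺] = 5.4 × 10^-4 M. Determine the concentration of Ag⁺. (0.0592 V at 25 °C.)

3.8 × 10^-5 M

From the Nernst equation, log Q = n(E° − E)/0.0592 = 2(0.94 − 0.775)/0.0592 = 5.574, so Q = 3.75 × 10^5.
With Q = [Sn²⁺]/[Ag⁺]^2 and the known concentrations, [Ag⁺]^2 in the denominator gives [Ag⁺] = 3.8 × 10^-5 M.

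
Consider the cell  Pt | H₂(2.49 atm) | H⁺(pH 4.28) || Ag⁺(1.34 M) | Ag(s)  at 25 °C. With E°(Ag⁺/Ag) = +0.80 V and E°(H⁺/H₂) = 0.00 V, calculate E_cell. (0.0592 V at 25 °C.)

1.07 V

The Ag⁺/Ag couple is the cathode, so E°_cell = 0.80 V; n = 2.
[H⁺] = 10^(−4.28) = 5.2 × 10^-5 M, and Q = [H⁺]^2 / ([Ag⁺]^2·P(H₂)) = 6.16 × 10^-10.
E = E° − (0.0592/2) log Q = 0.80 − (0.0592/2)(-9.210) = 1.073 V.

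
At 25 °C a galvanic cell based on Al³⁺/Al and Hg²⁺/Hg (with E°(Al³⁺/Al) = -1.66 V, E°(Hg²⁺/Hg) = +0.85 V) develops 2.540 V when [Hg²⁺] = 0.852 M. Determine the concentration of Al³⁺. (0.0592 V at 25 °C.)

0.024 M

From the Nernst equation, log Q = n(E° − E)/0.0592 = 6(2.51 − 2.540)/0.0592 = -3.041, so Q = 9.11 × 10^-4.
With Q = [Al³⁺]^2/[Hg²⁺]^3 and the known concentrations, [Al³⁺]^2 in the numerator gives [Al³⁺] = 0.024 M.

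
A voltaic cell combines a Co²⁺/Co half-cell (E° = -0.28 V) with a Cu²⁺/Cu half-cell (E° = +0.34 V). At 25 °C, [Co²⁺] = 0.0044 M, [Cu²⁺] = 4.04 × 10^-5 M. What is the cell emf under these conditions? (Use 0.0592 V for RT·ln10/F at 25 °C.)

The Cu²⁺/Cu couple has the higher reduction potential and acts as the cathode, so E°_cell = +0.34 − (-0.28) = 0.62 V.
Balancing electrons gives n = 2; the reaction quotient is Q = [Co²⁺]/[Cu²⁺] = 109.
At 25 °C, E = E° − (0.0592/n) log Q = 0.62 − (0.0592/2)(2.037) = 0.620 − 0.060 = 0.560 V.

0.560 V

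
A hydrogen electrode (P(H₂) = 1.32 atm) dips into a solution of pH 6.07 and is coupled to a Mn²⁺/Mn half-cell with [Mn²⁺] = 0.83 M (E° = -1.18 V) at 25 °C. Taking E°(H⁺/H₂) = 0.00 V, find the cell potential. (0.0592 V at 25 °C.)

0.82 V

The hydrogen couple is the cathode, so E°_cell = 1.18 V; n = 2.
[H⁺] = 10^(−6.07) = 8.5 × 10^-7 M, and Q = [Mn²⁺]·P(H₂) / [H⁺]^2 = 1.51 × 10^12.
E = E° − (0.0592/2) log Q = 1.18 − (0.0592/2)(12.180) = 0.819 V.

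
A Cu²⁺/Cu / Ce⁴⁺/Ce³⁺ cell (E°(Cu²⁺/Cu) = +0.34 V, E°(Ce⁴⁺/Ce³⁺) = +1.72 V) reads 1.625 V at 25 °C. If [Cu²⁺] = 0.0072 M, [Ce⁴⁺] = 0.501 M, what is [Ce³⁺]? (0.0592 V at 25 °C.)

From the Nernst equation, log Q = n(E° − E)/0.0592 = 2(1.38 − 1.625)/0.0592 = -8.277, so Q = 5.28 × 10^-9.
With Q = [Cu²⁺]·[Ce³⁺]^2/[Ce⁴⁺]^2 and the known concentrations, [Ce³⁺]^2 in the numerator gives [Ce³⁺] = 4.3 × 10^-4 M.

4.3 × 10^-4 M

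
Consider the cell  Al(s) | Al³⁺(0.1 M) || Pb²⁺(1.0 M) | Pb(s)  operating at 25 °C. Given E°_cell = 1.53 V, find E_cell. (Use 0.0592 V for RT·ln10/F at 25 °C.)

Balancing electrons gives n = 6; the reaction quotient is Q = [Al³⁺]^2/[Pb²⁺]^3 = 0.0100.
At 25 °C, E = E° − (0.0592/n) log Q = 1.53 − (0.0592/6)(-2.000) = 1.530 + 0.020 = 1.550 V.

1.55 V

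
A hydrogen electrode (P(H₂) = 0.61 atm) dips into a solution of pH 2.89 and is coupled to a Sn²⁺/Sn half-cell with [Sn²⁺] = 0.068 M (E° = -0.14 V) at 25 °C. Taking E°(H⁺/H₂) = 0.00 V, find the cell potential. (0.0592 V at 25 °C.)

The hydrogen couple is the cathode, so E°_cell = 0.14 V; n = 2.
[H⁺] = 10^(−2.89) = 0.0013 M, and Q = [Sn²⁺]·P(H₂) / [H⁺]^2 = 2.5 × 10^4.
E = E° − (0.0592/2) log Q = 0.14 − (0.0592/2)(4.398) = 0.010 V.

0.010 V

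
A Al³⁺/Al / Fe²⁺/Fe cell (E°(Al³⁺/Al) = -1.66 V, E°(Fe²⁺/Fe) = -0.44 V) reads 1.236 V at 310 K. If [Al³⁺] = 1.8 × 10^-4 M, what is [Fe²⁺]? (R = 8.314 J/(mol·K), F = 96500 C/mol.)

From the Nernst equation, ln Q = nF(E° − E)/RT = 6×96500×(1.22 − 1.236)/(8.314×310) = -3.594, so Q = 0.0275.
With Q = [Al³⁺]^2/[Fe²⁺]^3 and the known concentrations, [Fe²⁺]^3 in the denominator gives [Fe²⁺] = 0.011 M.

0.011 M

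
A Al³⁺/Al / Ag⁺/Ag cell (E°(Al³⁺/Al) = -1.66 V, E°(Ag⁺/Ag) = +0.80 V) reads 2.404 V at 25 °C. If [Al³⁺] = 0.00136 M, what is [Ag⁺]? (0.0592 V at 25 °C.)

0.013 M

From the Nernst equation, log Q = n(E° − E)/0.0592 = 3(2.46 − 2.404)/0.0592 = 2.838, so Q = 688.
With Q = [Al³⁺]/[Ag⁺]^3 and the known concentrations, [Ag⁺]^3 in the denominator gives [Ag⁺] = 0.013 M.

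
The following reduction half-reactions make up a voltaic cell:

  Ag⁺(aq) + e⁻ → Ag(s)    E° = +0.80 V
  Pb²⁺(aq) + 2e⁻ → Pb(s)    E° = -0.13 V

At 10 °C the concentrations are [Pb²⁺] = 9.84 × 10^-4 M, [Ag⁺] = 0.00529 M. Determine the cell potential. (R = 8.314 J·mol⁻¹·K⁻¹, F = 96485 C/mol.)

0.887 V

The Ag⁺/Ag couple has the higher reduction potential and acts as the cathode, so E°_cell = +0.80 − (-0.13) = 0.93 V.
Balancing electrons gives n = 2; the reaction quotient is Q = [Pb²⁺]/[Ag⁺]^2 = 35.2.
E = E° − (RT/nF) ln Q = 0.93 − (8.314×283)/(2×96485) × (3.560) = 0.930 − 0.043 = 0.887 V.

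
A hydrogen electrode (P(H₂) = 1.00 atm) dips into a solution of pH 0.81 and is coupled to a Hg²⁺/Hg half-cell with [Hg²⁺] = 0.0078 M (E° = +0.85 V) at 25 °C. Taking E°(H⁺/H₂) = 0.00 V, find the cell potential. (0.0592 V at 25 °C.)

The Hg²⁺/Hg couple is the cathode, so E°_cell = 0.85 V; n = 2.
[H⁺] = 10^(−0.81) = 0.15 M, and Q = [H⁺]^2 / ([Hg²⁺]·P(H₂)) = 3.08.
E = E° − (0.0592/2) log Q = 0.85 − (0.0592/2)(0.488) = 0.836 V.

0.84 V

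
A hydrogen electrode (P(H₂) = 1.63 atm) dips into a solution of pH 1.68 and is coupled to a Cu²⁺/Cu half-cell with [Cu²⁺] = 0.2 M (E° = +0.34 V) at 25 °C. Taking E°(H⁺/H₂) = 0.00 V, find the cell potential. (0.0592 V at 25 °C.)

0.43 V

The Cu²⁺/Cu couple is the cathode, so E°_cell = 0.34 V; n = 2.
[H⁺] = 10^(−1.68) = 0.021 M, and Q = [H⁺]^2 / ([Cu²⁺]·P(H₂)) = 0.00134.
E = E° − (0.0592/2) log Q = 0.34 − (0.0592/2)(-2.873) = 0.425 V.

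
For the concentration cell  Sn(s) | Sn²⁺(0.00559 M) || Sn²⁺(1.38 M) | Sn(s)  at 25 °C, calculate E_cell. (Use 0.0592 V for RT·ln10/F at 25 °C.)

Both half-cells are Sn²⁺/Sn, so E°_cell = 0. The concentrated side is the cathode; the cell reaction moves Sn²⁺ from high to low concentration with n = 2.
Q = [Sn²⁺]_dilute/[Sn²⁺]_conc = 0.00559/1.38 = 0.00405.
E = 0 − (0.0592/2) log Q = −(0.0592/2)(-2.392) = 0.0708 V.

0.071 V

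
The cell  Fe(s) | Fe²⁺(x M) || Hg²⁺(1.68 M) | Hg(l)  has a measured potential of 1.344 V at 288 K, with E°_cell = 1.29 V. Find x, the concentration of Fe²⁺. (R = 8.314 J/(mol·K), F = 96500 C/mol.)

0.022 M

From the Nernst equation, ln Q = nF(E° − E)/RT = 2×96500×(1.29 − 1.344)/(8.314×288) = -4.353, so Q = 0.0129.
With Q = [Fe²⁺]/[Hg²⁺] and the known concentrations, [Fe²⁺] in the numerator gives [Fe²⁺] = 0.022 M.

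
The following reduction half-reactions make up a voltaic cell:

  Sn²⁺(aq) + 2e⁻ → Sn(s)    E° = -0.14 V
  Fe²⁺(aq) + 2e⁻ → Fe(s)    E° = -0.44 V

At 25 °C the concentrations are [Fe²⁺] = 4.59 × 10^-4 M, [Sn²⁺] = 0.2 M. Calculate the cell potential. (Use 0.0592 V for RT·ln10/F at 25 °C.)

0.378 V

The Sn²⁺/Sn couple has the higher reduction potential and acts as the cathode, so E°_cell = -0.14 − (-0.44) = 0.30 V.
Balancing electrons gives n = 2; the reaction quotient is Q = [Fe²⁺]/[Sn²⁺] = 0.00229.
At 25 °C, E = E° − (0.0592/n) log Q = 0.30 − (0.0592/2)(-2.639) = 0.300 + 0.078 = 0.378 V.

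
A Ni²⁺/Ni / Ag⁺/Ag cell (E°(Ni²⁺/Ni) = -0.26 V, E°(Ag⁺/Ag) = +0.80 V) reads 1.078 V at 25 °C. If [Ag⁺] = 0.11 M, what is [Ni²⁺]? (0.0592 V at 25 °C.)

From the Nernst equation, log Q = n(E° − E)/0.0592 = 2(1.06 − 1.078)/0.0592 = -0.608, so Q = 0.247.
With Q = [Ni²⁺]/[Ag⁺]^2 and the known concentrations, [Ni²⁺] in the numerator gives [Ni²⁺] = 0.003 M.

0.003 M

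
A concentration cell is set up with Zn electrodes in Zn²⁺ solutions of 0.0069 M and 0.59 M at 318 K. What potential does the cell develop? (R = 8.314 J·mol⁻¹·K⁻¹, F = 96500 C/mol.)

0.061 V

Both half-cells are Zn²⁺/Zn, so E°_cell = 0. The concentrated side is the cathode; the cell reaction moves Zn²⁺ from high to low concentration with n = 2.
Q = [Zn²⁺]_dilute/[Zn²⁺]_conc = 0.0069/0.59 = 0.0117.
E = 0 − (RT/nF) ln Q = −((8.314×318)/(2×96500))(-4.449) = 0.0609 V.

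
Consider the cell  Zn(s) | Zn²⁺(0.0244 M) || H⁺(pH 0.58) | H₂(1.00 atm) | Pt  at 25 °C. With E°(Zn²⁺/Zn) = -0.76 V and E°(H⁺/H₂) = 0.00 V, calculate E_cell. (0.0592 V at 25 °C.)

0.77 V

The hydrogen couple is the cathode, so E°_cell = 0.76 V; n = 2.
[H⁺] = 10^(−0.58) = 0.26 M, and Q = [Zn²⁺]·P(H₂) / [H⁺]^2 = 0.353.
E = E° − (0.0592/2) log Q = 0.76 − (0.0592/2)(-0.453) = 0.773 V.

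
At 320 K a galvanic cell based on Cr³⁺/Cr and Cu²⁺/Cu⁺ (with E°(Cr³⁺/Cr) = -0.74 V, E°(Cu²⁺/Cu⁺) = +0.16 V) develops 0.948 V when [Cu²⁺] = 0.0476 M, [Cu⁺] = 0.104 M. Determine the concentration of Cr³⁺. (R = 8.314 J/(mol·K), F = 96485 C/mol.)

From the Nernst equation, ln Q = nF(E° − E)/RT = 3×96485×(0.90 − 0.948)/(8.314×320) = -5.222, so Q = 0.00539.
With Q = [Cr³⁺]·[Cu⁺]^3/[Cu²⁺]^3 and the known concentrations, [Cr³⁺] in the numerator gives [Cr³⁺] = 5.2 × 10^-4 M.

5.2 × 10^-4 M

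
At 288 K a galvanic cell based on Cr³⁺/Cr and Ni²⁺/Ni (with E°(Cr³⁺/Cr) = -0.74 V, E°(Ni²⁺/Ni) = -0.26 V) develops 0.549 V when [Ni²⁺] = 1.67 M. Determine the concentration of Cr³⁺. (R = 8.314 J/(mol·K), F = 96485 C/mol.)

5.1 × 10^-4 M

From the Nernst equation, ln Q = nF(E° − E)/RT = 6×96485×(0.48 − 0.549)/(8.314×288) = -16.682, so Q = 5.69 × 10^-8.
With Q = [Cr³⁺]^2/[Ni²⁺]^3 and the known concentrations, [Cr³⁺]^2 in the numerator gives [Cr³⁺] = 5.1 × 10^-4 M.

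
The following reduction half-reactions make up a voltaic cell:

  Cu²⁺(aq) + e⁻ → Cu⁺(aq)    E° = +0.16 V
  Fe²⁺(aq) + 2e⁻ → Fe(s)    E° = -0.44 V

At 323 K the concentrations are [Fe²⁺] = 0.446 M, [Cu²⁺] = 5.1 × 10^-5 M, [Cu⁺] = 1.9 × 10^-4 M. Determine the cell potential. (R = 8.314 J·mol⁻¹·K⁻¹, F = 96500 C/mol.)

0.575 V

The Cu²⁺/Cu⁺ couple has the higher reduction potential and acts as the cathode, so E°_cell = +0.16 − (-0.44) = 0.60 V.
Balancing electrons gives n = 2; the reaction quotient is Q = [Fe²⁺]·[Cu⁺]^2/[Cu²⁺]^2 = 6.19.
E = E° − (RT/nF) ln Q = 0.60 − (8.314×323)/(2×96500) × (1.823) = 0.600 − 0.025 = 0.575 V.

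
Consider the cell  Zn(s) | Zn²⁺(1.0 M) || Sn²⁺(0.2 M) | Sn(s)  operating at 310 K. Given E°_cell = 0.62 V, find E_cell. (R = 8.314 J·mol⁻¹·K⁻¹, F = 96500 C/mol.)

Balancing electrons gives n = 2; the reaction quotient is Q = [Zn²⁺]/[Sn²⁺] = 5.00.
E = E° − (RT/nF) ln Q = 0.62 − (8.314×310)/(2×96500) × (1.609) = 0.620 − 0.021 = 0.599 V.

0.599 V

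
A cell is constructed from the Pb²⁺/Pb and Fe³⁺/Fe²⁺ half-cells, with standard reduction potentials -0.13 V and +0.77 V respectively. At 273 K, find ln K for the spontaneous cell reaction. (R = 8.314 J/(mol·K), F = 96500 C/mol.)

ln K = 76.5

E°_cell = +0.77 − (-0.13) = 0.90 V, with n = 2 electrons transferred.
At equilibrium E = 0, so the Nernst equation gives ln K = nFE°/RT = (2)(96500)(0.90)/((8.314)(273)) = 76.53.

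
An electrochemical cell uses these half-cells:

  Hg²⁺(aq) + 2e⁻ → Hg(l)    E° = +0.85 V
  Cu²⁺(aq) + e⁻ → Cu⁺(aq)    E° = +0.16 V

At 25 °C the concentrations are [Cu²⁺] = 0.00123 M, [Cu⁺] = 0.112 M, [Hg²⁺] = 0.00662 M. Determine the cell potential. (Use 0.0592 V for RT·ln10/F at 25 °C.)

The Hg²⁺/Hg couple has the higher reduction potential and acts as the cathode, so E°_cell = +0.85 − (+0.16) = 0.69 V.
Balancing electrons gives n = 2; the reaction quotient is Q = [Cu²⁺]^2/([Cu⁺]^2·[Hg²⁺]) = 0.0182.
At 25 °C, E = E° − (0.0592/n) log Q = 0.69 − (0.0592/2)(-1.739) = 0.690 + 0.051 = 0.741 V.

0.741 V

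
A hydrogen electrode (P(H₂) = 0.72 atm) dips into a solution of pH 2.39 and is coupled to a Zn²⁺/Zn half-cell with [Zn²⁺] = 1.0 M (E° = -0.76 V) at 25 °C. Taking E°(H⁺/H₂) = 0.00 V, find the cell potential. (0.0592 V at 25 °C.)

0.62 V

The hydrogen couple is the cathode, so E°_cell = 0.76 V; n = 2.
[H⁺] = 10^(−2.39) = 0.0041 M, and Q = [Zn²⁺]·P(H₂) / [H⁺]^2 = 4.34 × 10^4.
E = E° − (0.0592/2) log Q = 0.76 − (0.0592/2)(4.637) = 0.623 V.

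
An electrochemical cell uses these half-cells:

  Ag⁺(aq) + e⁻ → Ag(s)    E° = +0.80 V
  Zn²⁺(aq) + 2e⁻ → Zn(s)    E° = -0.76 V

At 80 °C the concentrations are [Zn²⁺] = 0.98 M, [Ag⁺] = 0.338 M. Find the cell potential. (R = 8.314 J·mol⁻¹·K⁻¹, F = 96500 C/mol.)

1.53 V

The Ag⁺/Ag couple has the higher reduction potential and acts as the cathode, so E°_cell = +0.80 − (-0.76) = 1.56 V.
Balancing electrons gives n = 2; the reaction quotient is Q = [Zn²⁺]/[Ag⁺]^2 = 8.58.
E = E° − (RT/nF) ln Q = 1.56 − (8.314×353)/(2×96500) × (2.149) = 1.560 − 0.033 = 1.527 V.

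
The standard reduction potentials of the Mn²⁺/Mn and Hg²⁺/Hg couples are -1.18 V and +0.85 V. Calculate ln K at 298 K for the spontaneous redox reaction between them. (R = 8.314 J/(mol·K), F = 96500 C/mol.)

E°_cell = +0.85 − (-1.18) = 2.03 V, with n = 2 electrons transferred.
At equilibrium E = 0, so the Nernst equation gives ln K = nFE°/RT = (2)(96500)(2.03)/((8.314)(298)) = 158.13.

ln K = 158.1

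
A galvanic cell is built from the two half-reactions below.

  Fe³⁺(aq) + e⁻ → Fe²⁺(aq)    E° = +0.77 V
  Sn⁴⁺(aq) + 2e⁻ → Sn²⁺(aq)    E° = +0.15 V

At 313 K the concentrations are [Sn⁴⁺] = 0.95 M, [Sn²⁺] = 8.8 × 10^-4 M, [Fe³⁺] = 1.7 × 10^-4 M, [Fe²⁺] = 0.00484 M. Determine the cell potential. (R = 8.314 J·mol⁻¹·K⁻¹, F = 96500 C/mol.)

0.436 V

The Fe³⁺/Fe²⁺ couple has the higher reduction potential and acts as the cathode, so E°_cell = +0.77 − (+0.15) = 0.62 V.
Balancing electrons gives n = 2; the reaction quotient is Q = [Sn⁴⁺]·[Fe²⁺]^2/([Sn²⁺]·[Fe³⁺]^2) = 8.75 × 10^5.
E = E° − (RT/nF) ln Q = 0.62 − (8.314×313)/(2×96500) × (13.682) = 0.620 − 0.184 = 0.436 V.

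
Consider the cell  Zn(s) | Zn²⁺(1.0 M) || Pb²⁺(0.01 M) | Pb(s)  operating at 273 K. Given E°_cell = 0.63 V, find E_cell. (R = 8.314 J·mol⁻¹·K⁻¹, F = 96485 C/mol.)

Balancing electrons gives n = 2; the reaction quotient is Q = [Zn²⁺]/[Pb²⁺] = 100.
E = E° − (RT/nF) ln Q = 0.63 − (8.314×273)/(2×96485) × (4.605) = 0.630 − 0.054 = 0.576 V.

0.576 V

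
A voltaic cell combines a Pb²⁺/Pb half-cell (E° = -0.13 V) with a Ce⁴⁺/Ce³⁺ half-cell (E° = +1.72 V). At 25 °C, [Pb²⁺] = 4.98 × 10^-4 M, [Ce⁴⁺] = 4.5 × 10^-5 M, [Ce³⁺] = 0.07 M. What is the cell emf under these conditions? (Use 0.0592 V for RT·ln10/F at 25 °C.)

1.76 V

The Ce⁴⁺/Ce³⁺ couple has the higher reduction potential and acts as the cathode, so E°_cell = +1.72 − (-0.13) = 1.85 V.
Balancing electrons gives n = 2; the reaction quotient is Q = [Pb²⁺]·[Ce³⁺]^2/[Ce⁴⁺]^2 = 1210.
At 25 °C, E = E° − (0.0592/n) log Q = 1.85 − (0.0592/2)(3.081) = 1.850 − 0.091 = 1.759 V.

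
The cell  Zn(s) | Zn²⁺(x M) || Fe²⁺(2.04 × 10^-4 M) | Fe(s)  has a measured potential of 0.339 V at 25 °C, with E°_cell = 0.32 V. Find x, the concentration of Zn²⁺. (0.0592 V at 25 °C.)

From the Nernst equation, log Q = n(E° − E)/0.0592 = 2(0.32 − 0.339)/0.0592 = -0.642, so Q = 0.228.
With Q = [Zn²⁺]/[Fe²⁺] and the known concentrations, [Zn²⁺] in the numerator gives [Zn²⁺] = 4.7 × 10^-5 M.

4.7 × 10^-5 M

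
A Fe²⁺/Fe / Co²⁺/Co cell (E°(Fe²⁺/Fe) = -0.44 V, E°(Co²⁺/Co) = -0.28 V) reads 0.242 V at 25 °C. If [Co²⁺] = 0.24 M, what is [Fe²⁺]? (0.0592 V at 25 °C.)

4.1 × 10^-4 M

From the Nernst equation, log Q = n(E° − E)/0.0592 = 2(0.16 − 0.242)/0.0592 = -2.770, so Q = 0.00170.
With Q = [Fe²⁺]/[Co²⁺] and the known concentrations, [Fe²⁺] in the numerator gives [Fe²⁺] = 4.1 × 10^-4 M.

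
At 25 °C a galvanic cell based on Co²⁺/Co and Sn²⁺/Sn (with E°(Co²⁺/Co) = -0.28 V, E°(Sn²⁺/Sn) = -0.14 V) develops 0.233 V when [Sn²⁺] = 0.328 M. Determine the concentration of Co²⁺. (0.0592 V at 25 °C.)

From the Nernst equation, log Q = n(E° − E)/0.0592 = 2(0.14 − 0.233)/0.0592 = -3.142, so Q = 7.21 × 10^-4.
With Q = [Co²⁺]/[Sn²⁺] and the known concentrations, [Co²⁺] in the numerator gives [Co²⁺] = 2.4 × 10^-4 M.

2.4 × 10^-4 M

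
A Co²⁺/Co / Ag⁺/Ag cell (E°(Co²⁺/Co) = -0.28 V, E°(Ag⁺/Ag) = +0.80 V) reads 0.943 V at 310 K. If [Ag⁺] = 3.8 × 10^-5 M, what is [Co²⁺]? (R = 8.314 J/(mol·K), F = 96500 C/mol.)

From the Nernst equation, ln Q = nF(E° − E)/RT = 2×96500×(1.08 − 0.943)/(8.314×310) = 10.259, so Q = 2.85 × 10^4.
With Q = [Co²⁺]/[Ag⁺]^2 and the known concentrations, [Co²⁺] in the numerator gives [Co²⁺] = 4.1 × 10^-5 M.

4.1 × 10^-5 M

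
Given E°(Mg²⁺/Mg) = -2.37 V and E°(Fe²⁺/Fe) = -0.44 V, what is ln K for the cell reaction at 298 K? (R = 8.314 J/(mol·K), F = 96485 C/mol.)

ln K = 150.3

E°_cell = -0.44 − (-2.37) = 1.93 V, with n = 2 electrons transferred.
At equilibrium E = 0, so the Nernst equation gives ln K = nFE°/RT = (2)(96485)(1.93)/((8.314)(298)) = 150.32.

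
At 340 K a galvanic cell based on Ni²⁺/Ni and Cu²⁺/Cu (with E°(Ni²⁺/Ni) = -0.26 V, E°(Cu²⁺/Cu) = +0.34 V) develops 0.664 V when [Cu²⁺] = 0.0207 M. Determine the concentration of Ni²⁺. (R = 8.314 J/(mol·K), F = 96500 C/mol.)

From the Nernst equation, ln Q = nF(E° − E)/RT = 2×96500×(0.60 − 0.664)/(8.314×340) = -4.370, so Q = 0.0127.
With Q = [Ni²⁺]/[Cu²⁺] and the known concentrations, [Ni²⁺] in the numerator gives [Ni²⁺] = 2.6 × 10^-4 M.

2.6 × 10^-4 M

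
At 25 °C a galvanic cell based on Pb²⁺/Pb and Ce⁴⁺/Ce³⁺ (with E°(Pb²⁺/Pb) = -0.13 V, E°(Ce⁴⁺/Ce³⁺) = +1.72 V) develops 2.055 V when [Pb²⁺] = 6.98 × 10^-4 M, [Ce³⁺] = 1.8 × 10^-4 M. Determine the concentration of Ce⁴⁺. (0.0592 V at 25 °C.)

From the Nernst equation, log Q = n(E° − E)/0.0592 = 2(1.85 − 2.055)/0.0592 = -6.926, so Q = 1.19 × 10^-7.
With Q = [Pb²⁺]·[Ce³⁺]^2/[Ce⁴⁺]^2 and the known concentrations, [Ce⁴⁺]^2 in the denominator gives [Ce⁴⁺] = 0.014 M.

0.014 M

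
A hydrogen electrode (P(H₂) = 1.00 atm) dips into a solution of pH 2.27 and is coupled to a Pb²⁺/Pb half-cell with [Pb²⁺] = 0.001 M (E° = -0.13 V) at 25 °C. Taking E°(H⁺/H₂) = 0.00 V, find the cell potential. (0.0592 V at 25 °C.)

0.084 V

The hydrogen couple is the cathode, so E°_cell = 0.13 V; n = 2.
[H⁺] = 10^(−2.27) = 0.0054 M, and Q = [Pb²⁺]·P(H₂) / [H⁺]^2 = 34.7.
E = E° − (0.0592/2) log Q = 0.13 − (0.0592/2)(1.540) = 0.084 V.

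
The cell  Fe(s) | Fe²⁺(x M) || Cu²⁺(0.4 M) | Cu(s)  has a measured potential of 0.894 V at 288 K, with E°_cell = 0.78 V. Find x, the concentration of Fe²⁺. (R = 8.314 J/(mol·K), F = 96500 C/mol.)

4.1 × 10^-5 M

From the Nernst equation, ln Q = nF(E° − E)/RT = 2×96500×(0.78 − 0.894)/(8.314×288) = -9.189, so Q = 1.02 × 10^-4.
With Q = [Fe²⁺]/[Cu²⁺] and the known concentrations, [Fe²⁺] in the numerator gives [Fe²⁺] = 4.1 × 10^-5 M.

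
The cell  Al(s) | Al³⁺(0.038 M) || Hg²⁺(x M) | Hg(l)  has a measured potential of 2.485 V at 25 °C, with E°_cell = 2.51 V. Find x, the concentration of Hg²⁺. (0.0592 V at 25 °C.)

From the Nernst equation, log Q = n(E° − E)/0.0592 = 6(2.51 − 2.485)/0.0592 = 2.534, so Q = 342.
With Q = [Al³⁺]^2/[Hg²⁺]^3 and the known concentrations, [Hg²⁺]^3 in the denominator gives [Hg²⁺] = 0.016 M.

0.016 M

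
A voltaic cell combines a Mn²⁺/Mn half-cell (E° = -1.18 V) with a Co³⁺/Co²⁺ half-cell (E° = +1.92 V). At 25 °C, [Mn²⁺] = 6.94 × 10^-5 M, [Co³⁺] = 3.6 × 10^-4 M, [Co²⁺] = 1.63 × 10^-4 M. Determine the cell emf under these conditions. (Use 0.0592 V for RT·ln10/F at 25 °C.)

3.24 V

The Co³⁺/Co²⁺ couple has the higher reduction potential and acts as the cathode, so E°_cell = +1.92 − (-1.18) = 3.10 V.
Balancing electrons gives n = 2; the reaction quotient is Q = [Mn²⁺]·[Co²⁺]^2/[Co³⁺]^2 = 1.42 × 10^-5.
At 25 °C, E = E° − (0.0592/n) log Q = 3.10 − (0.0592/2)(-4.847) = 3.100 + 0.143 = 3.243 V.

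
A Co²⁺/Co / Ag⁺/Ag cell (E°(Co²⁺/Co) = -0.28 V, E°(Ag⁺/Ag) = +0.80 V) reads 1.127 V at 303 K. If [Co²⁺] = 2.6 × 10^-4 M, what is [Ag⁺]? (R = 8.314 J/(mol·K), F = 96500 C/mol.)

From the Nernst equation, ln Q = nF(E° − E)/RT = 2×96500×(1.08 − 1.127)/(8.314×303) = -3.601, so Q = 0.0273.
With Q = [Co²⁺]/[Ag⁺]^2 and the known concentrations, [Ag⁺]^2 in the denominator gives [Ag⁺] = 0.098 M.

0.098 M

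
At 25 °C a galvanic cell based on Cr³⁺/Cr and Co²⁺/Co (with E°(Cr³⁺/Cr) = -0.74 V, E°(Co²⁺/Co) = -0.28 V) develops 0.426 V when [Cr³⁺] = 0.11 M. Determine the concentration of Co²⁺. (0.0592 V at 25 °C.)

From the Nernst equation, log Q = n(E° − E)/0.0592 = 6(0.46 − 0.426)/0.0592 = 3.446, so Q = 2790.
With Q = [Cr³⁺]^2/[Co²⁺]^3 and the known concentrations, [Co²⁺]^3 in the denominator gives [Co²⁺] = 0.016 M.

0.016 M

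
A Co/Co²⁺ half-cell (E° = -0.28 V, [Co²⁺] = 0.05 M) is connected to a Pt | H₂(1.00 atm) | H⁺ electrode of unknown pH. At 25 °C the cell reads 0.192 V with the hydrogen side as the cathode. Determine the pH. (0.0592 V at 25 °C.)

pH = 2.14

E°_cell = 0.28 V and n = 2.
log Q = n(E° − E)/0.0592 = 2×(0.28 − 0.192)/0.0592 = 2.973.
With Q = [Co²⁺]·P(H₂) / [H⁺]^2, solving for [H⁺] gives log[H⁺] = -2.137, so pH = 2.14.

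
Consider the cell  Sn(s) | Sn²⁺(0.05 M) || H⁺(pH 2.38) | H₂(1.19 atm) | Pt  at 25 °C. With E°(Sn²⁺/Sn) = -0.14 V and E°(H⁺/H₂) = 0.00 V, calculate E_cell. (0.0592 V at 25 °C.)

The hydrogen couple is the cathode, so E°_cell = 0.14 V; n = 2.
[H⁺] = 10^(−2.38) = 0.0042 M, and Q = [Sn²⁺]·P(H₂) / [H⁺]^2 = 3420.
E = E° − (0.0592/2) log Q = 0.14 − (0.0592/2)(3.535) = 0.035 V.

0.035 V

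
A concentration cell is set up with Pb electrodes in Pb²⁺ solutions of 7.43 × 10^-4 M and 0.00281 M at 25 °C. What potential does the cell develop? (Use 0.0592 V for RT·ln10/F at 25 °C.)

0.017 V

Both half-cells are Pb²⁺/Pb, so E°_cell = 0. The concentrated side is the cathode; the cell reaction moves Pb²⁺ from high to low concentration with n = 2.
Q = [Pb²⁺]_dilute/[Pb²⁺]_conc = 7.43 × 10^-4/0.00281 = 0.264.
E = 0 − (0.0592/2) log Q = −(0.0592/2)(-0.578) = 0.0171 V.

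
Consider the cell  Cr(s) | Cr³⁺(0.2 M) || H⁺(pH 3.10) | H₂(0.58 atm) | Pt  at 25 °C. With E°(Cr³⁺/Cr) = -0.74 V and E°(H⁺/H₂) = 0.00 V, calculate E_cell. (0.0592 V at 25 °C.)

0.58 V

The hydrogen couple is the cathode, so E°_cell = 0.74 V; n = 6.
[H⁺] = 10^(−3.10) = 7.9 × 10^-4 M, and Q = [Cr³⁺]^2·P(H₂)^3 / [H⁺]^6 = 3.11 × 10^16.
E = E° − (0.0592/6) log Q = 0.74 − (0.0592/6)(16.492) = 0.577 V.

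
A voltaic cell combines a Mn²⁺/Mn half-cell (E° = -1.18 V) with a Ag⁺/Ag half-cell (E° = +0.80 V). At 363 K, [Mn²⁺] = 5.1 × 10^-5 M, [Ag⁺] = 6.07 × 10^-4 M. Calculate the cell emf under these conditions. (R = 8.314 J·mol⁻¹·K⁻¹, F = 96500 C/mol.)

The Ag⁺/Ag couple has the higher reduction potential and acts as the cathode, so E°_cell = +0.80 − (-1.18) = 1.98 V.
Balancing electrons gives n = 2; the reaction quotient is Q = [Mn²⁺]/[Ag⁺]^2 = 138.
E = E° − (RT/nF) ln Q = 1.98 − (8.314×363)/(2×96500) × (4.930) = 1.980 − 0.077 = 1.903 V.

1.90 V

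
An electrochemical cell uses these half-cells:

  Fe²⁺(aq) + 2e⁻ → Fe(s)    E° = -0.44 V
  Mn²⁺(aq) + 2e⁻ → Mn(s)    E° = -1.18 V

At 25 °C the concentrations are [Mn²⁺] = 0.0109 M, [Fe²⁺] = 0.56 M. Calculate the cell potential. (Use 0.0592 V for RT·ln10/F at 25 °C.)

The Fe²⁺/Fe couple has the higher reduction potential and acts as the cathode, so E°_cell = -0.44 − (-1.18) = 0.74 V.
Balancing electrons gives n = 2; the reaction quotient is Q = [Mn²⁺]/[Fe²⁺] = 0.0195.
At 25 °C, E = E° − (0.0592/n) log Q = 0.74 − (0.0592/2)(-1.711) = 0.740 + 0.051 = 0.791 V.

0.791 V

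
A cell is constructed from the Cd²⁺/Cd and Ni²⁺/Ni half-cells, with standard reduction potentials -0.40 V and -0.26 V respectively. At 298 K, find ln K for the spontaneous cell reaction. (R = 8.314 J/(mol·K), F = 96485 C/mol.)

E°_cell = -0.26 − (-0.40) = 0.14 V, with n = 2 electrons transferred.
At equilibrium E = 0, so the Nernst equation gives ln K = nFE°/RT = (2)(96485)(0.14)/((8.314)(298)) = 10.90.

ln K = 10.9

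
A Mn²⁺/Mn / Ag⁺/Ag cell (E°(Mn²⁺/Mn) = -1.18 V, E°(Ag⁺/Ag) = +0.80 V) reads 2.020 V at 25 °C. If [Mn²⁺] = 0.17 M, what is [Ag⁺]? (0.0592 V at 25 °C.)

From the Nernst equation, log Q = n(E° − E)/0.0592 = 2(1.98 − 2.020)/0.0592 = -1.351, so Q = 0.0445.
With Q = [Mn²⁺]/[Ag⁺]^2 and the known concentrations, [Ag⁺]^2 in the denominator gives [Ag⁺] = 2.0 M.

2.0 M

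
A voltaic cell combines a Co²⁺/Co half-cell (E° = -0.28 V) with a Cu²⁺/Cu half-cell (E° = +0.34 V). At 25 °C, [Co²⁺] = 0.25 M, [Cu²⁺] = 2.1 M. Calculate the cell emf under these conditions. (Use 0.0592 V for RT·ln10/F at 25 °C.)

The Cu²⁺/Cu couple has the higher reduction potential and acts as the cathode, so E°_cell = +0.34 − (-0.28) = 0.62 V.
Balancing electrons gives n = 2; the reaction quotient is Q = [Co²⁺]/[Cu²⁺] = 0.119.
At 25 °C, E = E° − (0.0592/n) log Q = 0.62 − (0.0592/2)(-0.924) = 0.620 + 0.027 = 0.647 V.

0.647 V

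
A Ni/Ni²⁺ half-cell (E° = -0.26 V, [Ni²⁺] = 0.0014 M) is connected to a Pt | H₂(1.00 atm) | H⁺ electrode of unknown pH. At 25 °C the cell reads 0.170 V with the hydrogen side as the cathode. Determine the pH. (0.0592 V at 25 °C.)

pH = 2.95

E°_cell = 0.26 V and n = 2.
log Q = n(E° − E)/0.0592 = 2×(0.26 − 0.170)/0.0592 = 3.041.
With Q = [Ni²⁺]·P(H₂) / [H⁺]^2, solving for [H⁺] gives log[H⁺] = -2.947, so pH = 2.95.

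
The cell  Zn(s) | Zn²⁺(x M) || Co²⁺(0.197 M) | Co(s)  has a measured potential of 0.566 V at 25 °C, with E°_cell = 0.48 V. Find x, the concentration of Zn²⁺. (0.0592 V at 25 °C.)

2.4 × 10^-4 M

From the Nernst equation, log Q = n(E° − E)/0.0592 = 2(0.48 − 0.566)/0.0592 = -2.905, so Q = 0.00124.
With Q = [Zn²⁺]/[Co²⁺] and the known concentrations, [Zn²⁺] in the numerator gives [Zn²⁺] = 2.4 × 10^-4 M.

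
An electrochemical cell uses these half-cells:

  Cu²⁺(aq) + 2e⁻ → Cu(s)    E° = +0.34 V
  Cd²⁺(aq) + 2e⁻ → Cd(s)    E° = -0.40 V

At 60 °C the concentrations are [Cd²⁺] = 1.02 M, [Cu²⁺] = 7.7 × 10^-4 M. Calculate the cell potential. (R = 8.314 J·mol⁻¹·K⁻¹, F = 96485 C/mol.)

The Cu²⁺/Cu couple has the higher reduction potential and acts as the cathode, so E°_cell = +0.34 − (-0.40) = 0.74 V.
Balancing electrons gives n = 2; the reaction quotient is Q = [Cd²⁺]/[Cu²⁺] = 1320.
E = E° − (RT/nF) ln Q = 0.74 − (8.314×333)/(2×96485) × (7.189) = 0.740 − 0.103 = 0.637 V.

0.637 V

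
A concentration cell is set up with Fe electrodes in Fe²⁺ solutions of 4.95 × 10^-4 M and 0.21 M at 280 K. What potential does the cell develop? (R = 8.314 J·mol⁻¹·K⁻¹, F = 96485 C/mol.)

Both half-cells are Fe²⁺/Fe, so E°_cell = 0. The concentrated side is the cathode; the cell reaction moves Fe²⁺ from high to low concentration with n = 2.
Q = [Fe²⁺]_dilute/[Fe²⁺]_conc = 4.95 × 10^-4/0.21 = 0.00236.
E = 0 − (RT/nF) ln Q = −((8.314×280)/(2×96485))(-6.050) = 0.0730 V.

0.073 V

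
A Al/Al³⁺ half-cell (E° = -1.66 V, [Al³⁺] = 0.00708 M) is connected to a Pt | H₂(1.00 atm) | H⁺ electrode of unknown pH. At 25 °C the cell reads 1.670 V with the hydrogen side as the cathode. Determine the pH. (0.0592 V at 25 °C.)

pH = 0.55

E°_cell = 1.66 V and n = 6.
log Q = n(E° − E)/0.0592 = 6×(1.66 − 1.670)/0.0592 = -1.014.
With Q = [Al³⁺]^2·P(H₂)^3 / [H⁺]^6, solving for [H⁺] gives log[H⁺] = -0.548, so pH = 0.55.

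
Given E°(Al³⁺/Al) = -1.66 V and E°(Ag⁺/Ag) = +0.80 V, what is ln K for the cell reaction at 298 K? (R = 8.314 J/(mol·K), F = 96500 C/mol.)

ln K = 287.4

E°_cell = +0.80 − (-1.66) = 2.46 V, with n = 3 electrons transferred.
At equilibrium E = 0, so the Nernst equation gives ln K = nFE°/RT = (3)(96500)(2.46)/((8.314)(298)) = 287.45.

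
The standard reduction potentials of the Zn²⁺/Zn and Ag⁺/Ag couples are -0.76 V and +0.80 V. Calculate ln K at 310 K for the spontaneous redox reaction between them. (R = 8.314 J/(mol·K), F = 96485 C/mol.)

ln K = 116.8

E°_cell = +0.80 − (-0.76) = 1.56 V, with n = 2 electrons transferred.
At equilibrium E = 0, so the Nernst equation gives ln K = nFE°/RT = (2)(96485)(1.56)/((8.314)(310)) = 116.80.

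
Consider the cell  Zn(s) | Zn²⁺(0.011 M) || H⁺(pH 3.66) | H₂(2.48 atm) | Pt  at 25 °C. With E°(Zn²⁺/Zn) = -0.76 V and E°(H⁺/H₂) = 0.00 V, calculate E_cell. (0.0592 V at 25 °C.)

The hydrogen couple is the cathode, so E°_cell = 0.76 V; n = 2.
[H⁺] = 10^(−3.66) = 2.2 × 10^-4 M, and Q = [Zn²⁺]·P(H₂) / [H⁺]^2 = 5.7 × 10^5.
E = E° − (0.0592/2) log Q = 0.76 − (0.0592/2)(5.756) = 0.590 V.

0.59 V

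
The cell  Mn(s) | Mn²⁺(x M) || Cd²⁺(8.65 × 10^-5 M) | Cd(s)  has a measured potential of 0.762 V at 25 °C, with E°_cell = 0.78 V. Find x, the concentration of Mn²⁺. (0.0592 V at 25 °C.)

3.5 × 10^-4 M

From the Nernst equation, log Q = n(E° − E)/0.0592 = 2(0.78 − 0.762)/0.0592 = 0.608, so Q = 4.06.
With Q = [Mn²⁺]/[Cd²⁺] and the known concentrations, [Mn²⁺] in the numerator gives [Mn²⁺] = 3.5 × 10^-4 M.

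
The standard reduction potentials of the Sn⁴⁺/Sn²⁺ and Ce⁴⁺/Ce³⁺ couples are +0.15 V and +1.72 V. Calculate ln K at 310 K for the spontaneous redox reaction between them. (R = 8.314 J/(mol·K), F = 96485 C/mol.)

E°_cell = +1.72 − (+0.15) = 1.57 V, with n = 2 electrons transferred.
At equilibrium E = 0, so the Nernst equation gives ln K = nFE°/RT = (2)(96485)(1.57)/((8.314)(310)) = 117.55.

ln K = 117.5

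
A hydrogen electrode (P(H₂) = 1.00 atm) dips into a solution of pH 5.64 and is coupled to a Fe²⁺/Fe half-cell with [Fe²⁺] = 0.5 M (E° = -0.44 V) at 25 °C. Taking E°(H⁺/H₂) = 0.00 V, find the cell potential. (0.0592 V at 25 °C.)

0.12 V

The hydrogen couple is the cathode, so E°_cell = 0.44 V; n = 2.
[H⁺] = 10^(−5.64) = 2.3 × 10^-6 M, and Q = [Fe²⁺]·P(H₂) / [H⁺]^2 = 9.53 × 10^10.
E = E° − (0.0592/2) log Q = 0.44 − (0.0592/2)(10.979) = 0.115 V.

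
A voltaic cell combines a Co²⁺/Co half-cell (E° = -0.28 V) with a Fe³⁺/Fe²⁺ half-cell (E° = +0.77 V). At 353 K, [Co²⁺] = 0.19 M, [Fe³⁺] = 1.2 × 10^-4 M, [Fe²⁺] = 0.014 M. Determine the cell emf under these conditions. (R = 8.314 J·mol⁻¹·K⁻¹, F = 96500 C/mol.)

0.931 V

The Fe³⁺/Fe²⁺ couple has the higher reduction potential and acts as the cathode, so E°_cell = +0.77 − (-0.28) = 1.05 V.
Balancing electrons gives n = 2; the reaction quotient is Q = [Co²⁺]·[Fe²⁺]^2/[Fe³⁺]^2 = 2590.
E = E° − (RT/nF) ln Q = 1.05 − (8.314×353)/(2×96500) × (7.858) = 1.050 − 0.119 = 0.931 V.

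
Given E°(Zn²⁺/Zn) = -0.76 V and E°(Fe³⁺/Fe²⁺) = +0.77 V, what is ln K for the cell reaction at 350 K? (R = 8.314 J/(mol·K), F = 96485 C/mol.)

E°_cell = +0.77 − (-0.76) = 1.53 V, with n = 2 electrons transferred.
At equilibrium E = 0, so the Nernst equation gives ln K = nFE°/RT = (2)(96485)(1.53)/((8.314)(350)) = 101.46.

ln K = 101.5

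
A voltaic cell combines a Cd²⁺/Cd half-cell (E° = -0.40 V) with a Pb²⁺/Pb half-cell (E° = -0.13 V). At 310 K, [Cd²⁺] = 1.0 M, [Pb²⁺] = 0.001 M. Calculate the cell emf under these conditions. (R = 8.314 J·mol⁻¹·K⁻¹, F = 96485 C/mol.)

0.178 V

The Pb²⁺/Pb couple has the higher reduction potential and acts as the cathode, so E°_cell = -0.13 − (-0.40) = 0.27 V.
Balancing electrons gives n = 2; the reaction quotient is Q = [Cd²⁺]/[Pb²⁺] = 1000.
E = E° − (RT/nF) ln Q = 0.27 − (8.314×310)/(2×96485) × (6.908) = 0.270 − 0.092 = 0.178 V.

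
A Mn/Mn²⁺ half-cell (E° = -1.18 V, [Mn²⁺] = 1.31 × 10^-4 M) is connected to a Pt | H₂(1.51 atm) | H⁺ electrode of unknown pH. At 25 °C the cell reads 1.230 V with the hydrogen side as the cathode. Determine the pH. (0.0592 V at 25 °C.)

pH = 1.01

E°_cell = 1.18 V and n = 2.
log Q = n(E° − E)/0.0592 = 2×(1.18 − 1.230)/0.0592 = -1.689.
With Q = [Mn²⁺]·P(H₂) / [H⁺]^2, solving for [H⁺] gives log[H⁺] = -1.007, so pH = 1.01.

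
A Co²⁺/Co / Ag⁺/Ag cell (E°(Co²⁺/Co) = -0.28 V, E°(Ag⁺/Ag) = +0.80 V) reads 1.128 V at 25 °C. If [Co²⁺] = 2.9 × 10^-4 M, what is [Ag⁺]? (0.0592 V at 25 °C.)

From the Nernst equation, log Q = n(E° − E)/0.0592 = 2(1.08 − 1.128)/0.0592 = -1.622, so Q = 0.0239.
With Q = [Co²⁺]/[Ag⁺]^2 and the known concentrations, [Ag⁺]^2 in the denominator gives [Ag⁺] = 0.11 M.

0.11 M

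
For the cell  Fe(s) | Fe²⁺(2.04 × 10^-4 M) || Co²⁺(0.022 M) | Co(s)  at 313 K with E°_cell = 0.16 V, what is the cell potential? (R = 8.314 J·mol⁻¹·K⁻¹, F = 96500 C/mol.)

0.223 V

Balancing electrons gives n = 2; the reaction quotient is Q = [Fe²⁺]/[Co²⁺] = 0.00927.
E = E° − (RT/nF) ln Q = 0.16 − (8.314×313)/(2×96500) × (-4.681) = 0.160 + 0.063 = 0.223 V.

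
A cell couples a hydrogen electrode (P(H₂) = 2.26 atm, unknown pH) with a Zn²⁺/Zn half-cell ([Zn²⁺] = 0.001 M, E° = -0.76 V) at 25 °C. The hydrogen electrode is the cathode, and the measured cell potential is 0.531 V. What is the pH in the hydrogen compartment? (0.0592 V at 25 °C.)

E°_cell = 0.76 V and n = 2.
log Q = n(E° − E)/0.0592 = 2×(0.76 − 0.531)/0.0592 = 7.736.
With Q = [Zn²⁺]·P(H₂) / [H⁺]^2, solving for [H⁺] gives log[H⁺] = -5.191, so pH = 5.19.

pH = 5.19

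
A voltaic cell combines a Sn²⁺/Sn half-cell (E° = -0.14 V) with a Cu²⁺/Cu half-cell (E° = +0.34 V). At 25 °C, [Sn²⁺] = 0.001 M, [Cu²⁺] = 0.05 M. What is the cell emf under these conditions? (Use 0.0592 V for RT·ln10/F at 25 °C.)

0.530 V

The Cu²⁺/Cu couple has the higher reduction potential and acts as the cathode, so E°_cell = +0.34 − (-0.14) = 0.48 V.
Balancing electrons gives n = 2; the reaction quotient is Q = [Sn²⁺]/[Cu²⁺] = 0.0200.
At 25 °C, E = E° − (0.0592/n) log Q = 0.48 − (0.0592/2)(-1.699) = 0.480 + 0.050 = 0.530 V.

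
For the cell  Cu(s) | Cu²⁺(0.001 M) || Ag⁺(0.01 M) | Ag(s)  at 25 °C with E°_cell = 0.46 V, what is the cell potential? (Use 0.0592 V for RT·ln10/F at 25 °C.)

0.430 V

Balancing electrons gives n = 2; the reaction quotient is Q = [Cu²⁺]/[Ag⁺]^2 = 10.0.
At 25 °C, E = E° − (0.0592/n) log Q = 0.46 − (0.0592/2)(1.000) = 0.460 − 0.030 = 0.430 V.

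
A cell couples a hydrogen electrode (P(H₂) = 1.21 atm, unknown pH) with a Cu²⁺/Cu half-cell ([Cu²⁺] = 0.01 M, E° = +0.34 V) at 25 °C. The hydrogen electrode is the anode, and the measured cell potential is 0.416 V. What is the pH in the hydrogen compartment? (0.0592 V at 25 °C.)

E°_cell = 0.34 V and n = 2.
log Q = n(E° − E)/0.0592 = 2×(0.34 − 0.416)/0.0592 = -2.568.
With Q = [H⁺]^2 / ([Cu²⁺]·P(H₂)), solving for [H⁺] gives log[H⁺] = -2.242, so pH = 2.24.

pH = 2.24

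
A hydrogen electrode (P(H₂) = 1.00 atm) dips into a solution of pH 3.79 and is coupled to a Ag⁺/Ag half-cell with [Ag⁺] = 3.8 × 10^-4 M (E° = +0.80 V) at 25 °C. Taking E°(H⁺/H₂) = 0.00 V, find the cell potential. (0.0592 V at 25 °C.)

0.82 V

The Ag⁺/Ag couple is the cathode, so E°_cell = 0.80 V; n = 2.
[H⁺] = 10^(−3.79) = 1.6 × 10^-4 M, and Q = [H⁺]^2 / ([Ag⁺]^2·P(H₂)) = 0.182.
E = E° − (0.0592/2) log Q = 0.80 − (0.0592/2)(-0.740) = 0.822 V.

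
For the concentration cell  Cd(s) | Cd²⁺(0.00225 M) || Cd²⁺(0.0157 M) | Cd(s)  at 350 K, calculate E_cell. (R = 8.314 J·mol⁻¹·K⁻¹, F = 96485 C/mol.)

Both half-cells are Cd²⁺/Cd, so E°_cell = 0. The concentrated side is the cathode; the cell reaction moves Cd²⁺ from high to low concentration with n = 2.
Q = [Cd²⁺]_dilute/[Cd²⁺]_conc = 0.00225/0.0157 = 0.143.
E = 0 − (RT/nF) ln Q = −((8.314×350)/(2×96485))(-1.943) = 0.0293 V.

0.029 V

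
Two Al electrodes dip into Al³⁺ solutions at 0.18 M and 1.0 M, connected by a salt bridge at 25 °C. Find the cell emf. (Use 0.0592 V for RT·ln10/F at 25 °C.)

0.015 V

Both half-cells are Al³⁺/Al, so E°_cell = 0. The concentrated side is the cathode; the cell reaction moves Al³⁺ from high to low concentration with n = 3.
Q = [Al³⁺]_dilute/[Al³⁺]_conc = 0.18/1.0 = 0.180.
E = 0 − (0.0592/3) log Q = −(0.0592/3)(-0.745) = 0.0147 V.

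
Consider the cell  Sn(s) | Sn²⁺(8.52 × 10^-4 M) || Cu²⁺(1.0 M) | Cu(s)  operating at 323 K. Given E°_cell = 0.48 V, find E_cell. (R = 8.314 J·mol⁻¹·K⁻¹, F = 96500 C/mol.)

0.578 V

Balancing electrons gives n = 2; the reaction quotient is Q = [Sn²⁺]/[Cu²⁺] = 8.52 × 10^-4.
E = E° − (RT/nF) ln Q = 0.48 − (8.314×323)/(2×96500) × (-7.068) = 0.480 + 0.098 = 0.578 V.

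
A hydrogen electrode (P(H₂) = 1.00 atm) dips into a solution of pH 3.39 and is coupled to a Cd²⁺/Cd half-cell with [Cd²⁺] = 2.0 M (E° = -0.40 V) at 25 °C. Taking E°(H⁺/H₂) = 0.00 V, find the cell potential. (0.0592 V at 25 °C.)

The hydrogen couple is the cathode, so E°_cell = 0.40 V; n = 2.
[H⁺] = 10^(−3.39) = 4.1 × 10^-4 M, and Q = [Cd²⁺]·P(H₂) / [H⁺]^2 = 1.21 × 10^7.
E = E° − (0.0592/2) log Q = 0.40 − (0.0592/2)(7.081) = 0.190 V.

0.19 V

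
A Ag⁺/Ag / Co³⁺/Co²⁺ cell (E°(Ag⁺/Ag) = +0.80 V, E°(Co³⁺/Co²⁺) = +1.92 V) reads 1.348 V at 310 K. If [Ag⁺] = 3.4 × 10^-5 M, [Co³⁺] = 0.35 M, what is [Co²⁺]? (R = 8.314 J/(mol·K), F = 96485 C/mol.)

From the Nernst equation, ln Q = nF(E° − E)/RT = 1×96485×(1.12 − 1.348)/(8.314×310) = -8.535, so Q = 1.96 × 10^-4.
With Q = [Ag⁺]·[Co²⁺]/[Co³⁺] and the known concentrations, [Co²⁺] in the numerator gives [Co²⁺] = 2.0 M.

2.0 M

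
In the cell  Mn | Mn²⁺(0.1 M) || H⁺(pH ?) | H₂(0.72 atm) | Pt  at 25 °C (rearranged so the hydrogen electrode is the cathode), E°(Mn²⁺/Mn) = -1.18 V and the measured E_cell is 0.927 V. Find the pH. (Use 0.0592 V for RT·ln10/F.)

E°_cell = 1.18 V and n = 2.
log Q = n(E° − E)/0.0592 = 2×(1.18 − 0.927)/0.0592 = 8.547.
With Q = [Mn²⁺]·P(H₂) / [H⁺]^2, solving for [H⁺] gives log[H⁺] = -4.845, so pH = 4.84.

pH = 4.84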